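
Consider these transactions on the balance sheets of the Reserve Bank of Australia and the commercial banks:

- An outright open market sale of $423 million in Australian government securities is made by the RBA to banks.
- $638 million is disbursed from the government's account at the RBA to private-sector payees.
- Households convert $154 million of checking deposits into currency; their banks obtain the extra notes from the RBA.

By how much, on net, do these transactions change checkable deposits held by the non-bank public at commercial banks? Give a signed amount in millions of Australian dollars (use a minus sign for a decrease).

OMO sale (to banks) $423 million: the counterparty is a bank, so public deposits are unchanged → 0.
Government spending $638 million: non-bank counterparties' bank balances rise → +$638M.
Currency withdrawal $154 million: non-bank counterparties' bank balances fall → −$154M.
Net: 0 + 638 − 154 = +$484 million.

+$484 million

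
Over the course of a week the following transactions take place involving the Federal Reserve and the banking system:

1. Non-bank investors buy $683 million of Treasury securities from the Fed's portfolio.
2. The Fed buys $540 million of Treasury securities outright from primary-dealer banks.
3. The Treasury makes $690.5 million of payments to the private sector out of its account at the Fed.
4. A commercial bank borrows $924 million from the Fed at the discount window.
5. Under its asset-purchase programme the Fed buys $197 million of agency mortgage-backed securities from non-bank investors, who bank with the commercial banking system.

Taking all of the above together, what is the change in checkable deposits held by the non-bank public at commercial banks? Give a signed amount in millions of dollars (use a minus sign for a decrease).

Asset sale (to non-banks) $683 million: non-bank counterparties' bank balances fall → −$683M.
OMO purchase (from banks) $540 million: the counterparty is a bank, so public deposits are unchanged → 0.
Government spending $690.5 million: non-bank counterparties' bank balances rise → +$690.5M.
Discount-window loan $924 million: the counterparty is a bank, so public deposits are unchanged → 0.
Asset purchase (from non-banks) $197 million: non-bank counterparties' bank balances rise → +$197M.
Net: −683 + 0 + 690.5 + 0 + 197 = +$204.5 million.

+$204.5 million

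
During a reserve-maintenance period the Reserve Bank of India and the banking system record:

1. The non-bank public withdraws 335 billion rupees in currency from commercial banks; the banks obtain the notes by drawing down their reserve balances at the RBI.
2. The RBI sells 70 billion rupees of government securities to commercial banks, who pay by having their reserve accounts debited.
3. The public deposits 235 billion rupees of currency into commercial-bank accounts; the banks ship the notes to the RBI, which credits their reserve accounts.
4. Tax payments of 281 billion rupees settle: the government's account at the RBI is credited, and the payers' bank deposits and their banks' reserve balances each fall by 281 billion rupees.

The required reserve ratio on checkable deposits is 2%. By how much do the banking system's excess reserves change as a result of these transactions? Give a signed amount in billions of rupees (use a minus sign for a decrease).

Currency withdrawal 335 billion rupees: reserves −335B, deposits −335B.
OMO sale (to banks) 70 billion rupees: reserves −70B, deposits 0.
Currency deposit 235 billion rupees: reserves +235B, deposits +235B.
Government account inflow 281 billion rupees: reserves −281B, deposits −281B.
Totals: Δreserves = −451B, Δdeposits = −381B.
Δrequired reserves = 2% × −381B = −7.62B.
Δexcess reserves = Δreserves − Δrequired = −451B − (−7.62B) = -443.38 billion.

-443.38 billion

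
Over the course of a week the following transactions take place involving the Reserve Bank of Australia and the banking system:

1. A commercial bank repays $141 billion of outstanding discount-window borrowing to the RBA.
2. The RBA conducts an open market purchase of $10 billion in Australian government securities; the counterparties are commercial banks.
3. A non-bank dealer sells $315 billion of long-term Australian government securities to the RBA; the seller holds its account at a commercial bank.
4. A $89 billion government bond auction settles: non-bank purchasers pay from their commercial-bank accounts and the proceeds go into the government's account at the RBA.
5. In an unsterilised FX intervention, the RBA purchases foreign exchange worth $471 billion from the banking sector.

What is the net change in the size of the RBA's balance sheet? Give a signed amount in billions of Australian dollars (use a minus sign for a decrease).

Discount-window repayment $141 billion: an RBA asset is shed → −$141B.
OMO purchase (from banks) $10 billion: an RBA asset is acquired → +$10B.
Asset purchase (from non-banks) $315 billion: an RBA asset is acquired → +$315B.
Government account inflow $89 billion: only the composition of liabilities changes → 0.
FX purchase $471 billion: an RBA asset is acquired → +$471B.
Net: −141 + 10 + 315 + 0 + 471 = +$655 billion.

+$655 billion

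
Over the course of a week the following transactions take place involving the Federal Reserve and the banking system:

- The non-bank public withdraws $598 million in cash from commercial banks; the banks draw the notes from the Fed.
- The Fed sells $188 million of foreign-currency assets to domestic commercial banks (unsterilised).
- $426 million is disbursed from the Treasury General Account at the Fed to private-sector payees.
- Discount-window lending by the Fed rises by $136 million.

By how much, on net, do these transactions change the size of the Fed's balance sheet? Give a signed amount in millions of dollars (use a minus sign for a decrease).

-$52 million

Fed balance sheet:
  Assets:      Loans to banks +$136M, Foreign assets −$188M
  Liabilities: Bank reserves −$224M, Currency in circulation +$598M, Government deposits −$426M
Commercial banking system:
  Assets:      Reserves at CB −$224M, Foreign assets +$188M
  Liabilities: Checkable deposits −$172M, Borrowings from CB +$136M
Change in total Fed assets = -$52 million.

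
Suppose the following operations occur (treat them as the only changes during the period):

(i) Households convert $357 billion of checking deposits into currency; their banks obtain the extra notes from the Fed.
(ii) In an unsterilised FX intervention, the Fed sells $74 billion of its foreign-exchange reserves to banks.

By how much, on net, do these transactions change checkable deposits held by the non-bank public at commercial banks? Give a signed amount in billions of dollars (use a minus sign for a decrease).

Fed balance sheet:
  Assets:      Foreign assets −$74B
  Liabilities: Bank reserves −$431B, Currency in circulation +$357B
Commercial banking system:
  Assets:      Reserves at CB −$431B, Foreign assets +$74B
  Liabilities: Checkable deposits −$357B
So the change in checkable deposits held by the non-bank public at commercial banks is -$357 billion.

-$357 billion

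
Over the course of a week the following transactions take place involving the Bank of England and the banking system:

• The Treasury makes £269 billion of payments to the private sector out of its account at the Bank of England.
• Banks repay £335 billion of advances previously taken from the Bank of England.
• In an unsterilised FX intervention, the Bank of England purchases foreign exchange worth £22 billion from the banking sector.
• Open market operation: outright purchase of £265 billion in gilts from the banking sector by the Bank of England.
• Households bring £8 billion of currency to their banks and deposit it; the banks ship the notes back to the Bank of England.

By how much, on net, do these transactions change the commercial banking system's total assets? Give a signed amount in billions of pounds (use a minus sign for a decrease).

-£58 billion

Government spending £269 billion: bank balance sheets expand → +£269B.
Discount-window repayment £335 billion: bank balance sheets shrink → −£335B.
FX purchase £22 billion: just an asset swap on bank balance sheets → 0.
OMO purchase (from banks) £265 billion: just an asset swap on bank balance sheets → 0.
Currency deposit £8 billion: bank balance sheets expand → +£8B.
Net: 269 − 335 + 0 + 0 + 8 = -£58 billion.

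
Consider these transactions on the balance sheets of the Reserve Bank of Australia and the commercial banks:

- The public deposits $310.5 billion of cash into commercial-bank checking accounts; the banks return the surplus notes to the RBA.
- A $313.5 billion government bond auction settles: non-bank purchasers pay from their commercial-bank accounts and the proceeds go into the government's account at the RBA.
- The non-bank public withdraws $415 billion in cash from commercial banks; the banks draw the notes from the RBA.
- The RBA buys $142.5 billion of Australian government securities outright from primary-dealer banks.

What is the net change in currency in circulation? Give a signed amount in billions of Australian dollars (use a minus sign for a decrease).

RBA balance sheet:
  Assets:      Securities +$142.5B
  Liabilities: Bank reserves −$275.5B, Currency in circulation +$104.5B, Government deposits +$313.5B
Commercial banking system:
  Assets:      Reserves at CB −$275.5B, Securities −$142.5B
  Liabilities: Checkable deposits −$418B
So the change in currency in circulation is +$104.5 billion.

+$104.5 billion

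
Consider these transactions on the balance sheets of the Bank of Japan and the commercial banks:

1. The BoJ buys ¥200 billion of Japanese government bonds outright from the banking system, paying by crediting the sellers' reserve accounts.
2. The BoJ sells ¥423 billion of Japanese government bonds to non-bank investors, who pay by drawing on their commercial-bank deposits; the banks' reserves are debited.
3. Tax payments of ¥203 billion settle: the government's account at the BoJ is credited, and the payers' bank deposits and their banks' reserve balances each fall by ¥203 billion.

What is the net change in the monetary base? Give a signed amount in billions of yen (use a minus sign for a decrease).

BoJ balance sheet:
  Assets:      Securities −¥223B
  Liabilities: Bank reserves −¥426B, Government deposits +¥203B
Monetary base = currency + reserves: 0 + (−¥426B) = -¥426 billion.

-¥426 billion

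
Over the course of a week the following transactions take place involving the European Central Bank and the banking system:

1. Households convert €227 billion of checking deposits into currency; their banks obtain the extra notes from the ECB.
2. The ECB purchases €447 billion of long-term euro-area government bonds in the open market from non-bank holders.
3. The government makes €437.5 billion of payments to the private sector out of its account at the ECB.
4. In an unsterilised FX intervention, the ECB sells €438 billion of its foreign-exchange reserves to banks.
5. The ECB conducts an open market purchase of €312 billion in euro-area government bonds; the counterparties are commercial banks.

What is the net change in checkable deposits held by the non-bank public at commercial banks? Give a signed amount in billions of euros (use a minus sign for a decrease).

+€657.5 billion

ECB balance sheet:
  Assets:      Securities +€759B, Foreign assets −€438B
  Liabilities: Bank reserves +€531.5B, Currency in circulation +€227B, Government deposits −€437.5B
Commercial banking system:
  Assets:      Reserves at CB +€531.5B, Securities −€312B, Foreign assets +€438B
  Liabilities: Checkable deposits +€657.5B
So the change in checkable deposits held by the non-bank public at commercial banks is +€657.5 billion.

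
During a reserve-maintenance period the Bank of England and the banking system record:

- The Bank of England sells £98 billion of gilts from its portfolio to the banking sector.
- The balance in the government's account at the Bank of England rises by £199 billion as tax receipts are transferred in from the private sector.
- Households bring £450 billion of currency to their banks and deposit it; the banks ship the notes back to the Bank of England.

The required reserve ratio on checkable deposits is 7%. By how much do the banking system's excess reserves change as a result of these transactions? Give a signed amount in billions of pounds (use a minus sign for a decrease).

OMO sale (to banks) £98 billion: reserves −£98B, deposits 0.
Government account inflow £199 billion: reserves −£199B, deposits −£199B.
Currency deposit £450 billion: reserves +£450B, deposits +£450B.
Totals: Δreserves = +£153B, Δdeposits = +£251B.
Δrequired reserves = 7% × +£251B = +£17.57B.
Δexcess reserves = Δreserves − Δrequired = +£153B − (+£17.57B) = +£135.43 billion.

+£135.43 billion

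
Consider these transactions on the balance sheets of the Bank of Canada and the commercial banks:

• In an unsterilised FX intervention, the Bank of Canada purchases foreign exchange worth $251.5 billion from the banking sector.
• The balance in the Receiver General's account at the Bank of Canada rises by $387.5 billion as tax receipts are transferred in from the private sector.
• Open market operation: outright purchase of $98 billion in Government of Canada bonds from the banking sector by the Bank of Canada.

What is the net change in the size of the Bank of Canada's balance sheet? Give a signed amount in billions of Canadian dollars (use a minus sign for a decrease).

+$349.5 billion

FX purchase $251.5 billion: a Bank of Canada asset is acquired → +$251.5B.
Government account inflow $387.5 billion: only the composition of liabilities changes → 0.
OMO purchase (from banks) $98 billion: a Bank of Canada asset is acquired → +$98B.
Net: 251.5 + 0 + 98 = +$349.5 billion.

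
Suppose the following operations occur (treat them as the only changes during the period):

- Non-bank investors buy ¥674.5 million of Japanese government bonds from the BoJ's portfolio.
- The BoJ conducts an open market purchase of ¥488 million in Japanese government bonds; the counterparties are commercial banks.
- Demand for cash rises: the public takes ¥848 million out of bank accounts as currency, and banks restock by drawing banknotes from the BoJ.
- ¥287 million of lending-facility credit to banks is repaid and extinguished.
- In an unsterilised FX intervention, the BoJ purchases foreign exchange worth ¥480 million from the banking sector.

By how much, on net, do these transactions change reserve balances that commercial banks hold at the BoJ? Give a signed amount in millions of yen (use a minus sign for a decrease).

-¥841.5 million

Asset sale (to non-banks) ¥674.5 million: the non-bank buyers' banks settle from reserves → −¥674.5M.
OMO purchase (from banks) ¥488 million: the BoJ pays by crediting reserve accounts → +¥488M.
Currency withdrawal ¥848 million: banks swap reserves for currency → −¥848M.
Discount-window repayment ¥287 million: repayment is debited from reserves → −¥287M.
FX purchase ¥480 million: the BoJ pays by crediting reserve accounts → +¥480M.
Net: −674.5 + 488 − 848 − 287 + 480 = -¥841.5 million.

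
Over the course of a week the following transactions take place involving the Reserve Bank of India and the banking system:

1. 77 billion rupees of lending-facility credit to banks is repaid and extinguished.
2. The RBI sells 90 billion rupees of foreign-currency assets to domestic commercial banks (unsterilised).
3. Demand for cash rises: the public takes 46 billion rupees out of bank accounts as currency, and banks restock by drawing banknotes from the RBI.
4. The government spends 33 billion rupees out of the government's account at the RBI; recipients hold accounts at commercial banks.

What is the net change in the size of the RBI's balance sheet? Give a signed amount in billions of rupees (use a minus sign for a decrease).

-167 billion

RBI balance sheet:
  Assets:      Loans to banks −77B, Foreign assets −90B
  Liabilities: Bank reserves −180B, Currency in circulation +46B, Government deposits −33B
Change in total RBI assets = -167 billion.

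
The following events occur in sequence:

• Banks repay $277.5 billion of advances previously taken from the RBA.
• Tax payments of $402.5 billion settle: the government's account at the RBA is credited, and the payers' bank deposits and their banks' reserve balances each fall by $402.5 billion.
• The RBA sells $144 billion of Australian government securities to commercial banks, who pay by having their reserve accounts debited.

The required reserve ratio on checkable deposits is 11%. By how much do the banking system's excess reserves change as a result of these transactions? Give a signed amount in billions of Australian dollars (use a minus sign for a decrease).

-$779.725 billion

Discount-window repayment $277.5 billion: reserves −$277.5B, deposits 0.
Government account inflow $402.5 billion: reserves −$402.5B, deposits −$402.5B.
OMO sale (to banks) $144 billion: reserves −$144B, deposits 0.
Totals: Δreserves = −$824B, Δdeposits = −$402.5B.
Δrequired reserves = 11% × −$402.5B = −$44.275B.
Δexcess reserves = Δreserves − Δrequired = −$824B − (−$44.275B) = -$779.725 billion.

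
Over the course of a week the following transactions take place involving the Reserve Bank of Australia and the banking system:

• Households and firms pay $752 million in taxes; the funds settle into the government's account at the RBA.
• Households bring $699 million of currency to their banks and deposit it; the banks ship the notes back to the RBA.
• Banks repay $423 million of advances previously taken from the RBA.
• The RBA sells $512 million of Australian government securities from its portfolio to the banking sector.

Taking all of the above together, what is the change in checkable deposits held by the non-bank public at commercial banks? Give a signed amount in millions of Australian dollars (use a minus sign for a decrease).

Government account inflow $752 million: non-bank counterparties' bank balances fall → −$752M.
Currency deposit $699 million: non-bank counterparties' bank balances rise → +$699M.
Discount-window repayment $423 million: the counterparty is a bank, so public deposits are unchanged → 0.
OMO sale (to banks) $512 million: the counterparty is a bank, so public deposits are unchanged → 0.
Net: −752 + 699 + 0 + 0 = -$53 million.

-$53 million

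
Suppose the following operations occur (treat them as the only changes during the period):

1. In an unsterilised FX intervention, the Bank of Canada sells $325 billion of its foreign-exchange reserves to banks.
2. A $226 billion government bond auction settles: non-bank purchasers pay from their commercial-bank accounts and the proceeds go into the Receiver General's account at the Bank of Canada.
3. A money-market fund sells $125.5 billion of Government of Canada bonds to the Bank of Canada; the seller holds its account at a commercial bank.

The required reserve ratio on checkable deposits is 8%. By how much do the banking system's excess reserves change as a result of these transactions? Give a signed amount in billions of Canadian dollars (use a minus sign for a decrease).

FX sale $325 billion: reserves −$325B, deposits 0.
Government account inflow $226 billion: reserves −$226B, deposits −$226B.
Asset purchase (from non-banks) $125.5 billion: reserves +$125.5B, deposits +$125.5B.
Totals: Δreserves = −$425.5B, Δdeposits = −$100.5B.
Δrequired reserves = 8% × −$100.5B = −$8.04B.
Δexcess reserves = Δreserves − Δrequired = −$425.5B − (−$8.04B) = -$417.46 billion.

-$417.46 billion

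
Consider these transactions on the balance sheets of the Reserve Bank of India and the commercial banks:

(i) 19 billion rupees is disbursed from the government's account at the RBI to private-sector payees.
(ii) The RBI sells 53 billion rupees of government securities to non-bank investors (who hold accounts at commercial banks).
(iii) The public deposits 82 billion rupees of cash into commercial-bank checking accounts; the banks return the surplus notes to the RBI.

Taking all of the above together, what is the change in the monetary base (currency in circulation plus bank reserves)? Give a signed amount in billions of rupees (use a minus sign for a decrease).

-34 billion

RBI balance sheet:
  Assets:      Securities −53B
  Liabilities: Bank reserves +48B, Currency in circulation −82B, Government deposits −19B
Monetary base = currency + reserves: −82B + (+48B) = -34 billion.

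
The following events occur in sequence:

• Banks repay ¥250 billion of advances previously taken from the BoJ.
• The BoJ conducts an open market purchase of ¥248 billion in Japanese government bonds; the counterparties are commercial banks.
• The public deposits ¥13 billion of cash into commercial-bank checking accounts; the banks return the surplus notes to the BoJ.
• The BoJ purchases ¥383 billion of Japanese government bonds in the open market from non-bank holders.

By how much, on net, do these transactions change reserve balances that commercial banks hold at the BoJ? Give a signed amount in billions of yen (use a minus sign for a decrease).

Discount-window repayment ¥250 billion: repayment is debited from reserves → −¥250B.
OMO purchase (from banks) ¥248 billion: the BoJ pays by crediting reserve accounts → +¥248B.
Currency deposit ¥13 billion: returned notes are swapped for reserve credit → +¥13B.
Asset purchase (from non-banks) ¥383 billion: the BoJ pays by crediting reserve accounts → +¥383B.
Net: −250 + 248 + 13 + 383 = +¥394 billion.

+¥394 billion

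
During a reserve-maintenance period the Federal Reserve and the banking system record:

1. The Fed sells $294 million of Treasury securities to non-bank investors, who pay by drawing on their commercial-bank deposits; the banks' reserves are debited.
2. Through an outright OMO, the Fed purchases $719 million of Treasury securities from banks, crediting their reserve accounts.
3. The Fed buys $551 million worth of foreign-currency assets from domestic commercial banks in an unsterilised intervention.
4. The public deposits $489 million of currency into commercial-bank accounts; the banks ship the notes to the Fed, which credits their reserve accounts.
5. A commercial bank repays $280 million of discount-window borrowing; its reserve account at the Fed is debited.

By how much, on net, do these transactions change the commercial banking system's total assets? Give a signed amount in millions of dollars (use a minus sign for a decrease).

-$85 million

Fed balance sheet:
  Assets:      Securities +$425M, Loans to banks −$280M, Foreign assets +$551M
  Liabilities: Bank reserves +$1185M, Currency in circulation −$489M
Commercial banking system:
  Assets:      Reserves at CB +$1185M, Securities −$719M, Foreign assets −$551M
  Liabilities: Checkable deposits +$195M, Borrowings from CB −$280M
Change in total bank assets = -$85 million.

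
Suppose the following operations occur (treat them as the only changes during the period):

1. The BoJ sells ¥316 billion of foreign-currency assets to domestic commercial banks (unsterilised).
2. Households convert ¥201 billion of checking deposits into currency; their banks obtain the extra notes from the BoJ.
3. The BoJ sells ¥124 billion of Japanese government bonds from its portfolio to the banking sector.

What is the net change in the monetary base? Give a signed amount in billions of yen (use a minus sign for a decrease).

BoJ balance sheet:
  Assets:      Securities −¥124B, Foreign assets −¥316B
  Liabilities: Bank reserves −¥641B, Currency in circulation +¥201B
Monetary base = currency + reserves: +¥201B + (−¥641B) = -¥440 billion.

-¥440 billion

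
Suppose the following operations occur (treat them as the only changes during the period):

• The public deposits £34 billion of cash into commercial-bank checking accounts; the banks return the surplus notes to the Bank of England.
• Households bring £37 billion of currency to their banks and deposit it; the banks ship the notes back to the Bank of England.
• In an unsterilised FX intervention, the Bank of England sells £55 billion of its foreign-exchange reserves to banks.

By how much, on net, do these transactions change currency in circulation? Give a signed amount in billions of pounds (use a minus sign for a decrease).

Currency deposit £34 billion: notes return to the central bank → −£34B.
Currency deposit £37 billion: notes return to the central bank → −£37B.
FX sale £55 billion: no currency enters or leaves circulation → 0.
Net: −34 − 37 + 0 = -£71 billion.

-£71 billion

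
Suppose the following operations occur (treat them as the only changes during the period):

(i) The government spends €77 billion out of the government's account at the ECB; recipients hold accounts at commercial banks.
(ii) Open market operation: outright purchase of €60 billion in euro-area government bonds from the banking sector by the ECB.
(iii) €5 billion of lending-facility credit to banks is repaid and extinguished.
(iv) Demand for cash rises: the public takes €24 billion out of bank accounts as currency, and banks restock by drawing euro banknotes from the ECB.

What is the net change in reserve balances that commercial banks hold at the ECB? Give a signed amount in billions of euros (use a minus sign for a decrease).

ECB balance sheet:
  Assets:      Securities +€60B, Loans to banks −€5B
  Liabilities: Bank reserves +€108B, Currency in circulation +€24B, Government deposits −€77B
So the change in reserve balances that commercial banks hold at the ECB is +€108 billion.

+€108 billion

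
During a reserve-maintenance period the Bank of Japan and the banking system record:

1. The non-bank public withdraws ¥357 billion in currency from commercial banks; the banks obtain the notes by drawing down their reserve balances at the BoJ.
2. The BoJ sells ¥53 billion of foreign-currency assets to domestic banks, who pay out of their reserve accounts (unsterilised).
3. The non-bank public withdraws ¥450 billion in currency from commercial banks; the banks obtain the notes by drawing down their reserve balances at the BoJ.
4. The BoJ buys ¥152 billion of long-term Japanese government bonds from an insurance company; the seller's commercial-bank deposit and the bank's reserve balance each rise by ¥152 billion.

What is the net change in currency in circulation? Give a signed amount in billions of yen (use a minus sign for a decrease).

+¥807 billion

Currency withdrawal ¥357 billion: notes leave the central bank → +¥357B.
FX sale ¥53 billion: no currency enters or leaves circulation → 0.
Currency withdrawal ¥450 billion: notes leave the central bank → +¥450B.
Asset purchase (from non-banks) ¥152 billion: no currency enters or leaves circulation → 0.
Net: 357 + 0 + 450 + 0 = +¥807 billion.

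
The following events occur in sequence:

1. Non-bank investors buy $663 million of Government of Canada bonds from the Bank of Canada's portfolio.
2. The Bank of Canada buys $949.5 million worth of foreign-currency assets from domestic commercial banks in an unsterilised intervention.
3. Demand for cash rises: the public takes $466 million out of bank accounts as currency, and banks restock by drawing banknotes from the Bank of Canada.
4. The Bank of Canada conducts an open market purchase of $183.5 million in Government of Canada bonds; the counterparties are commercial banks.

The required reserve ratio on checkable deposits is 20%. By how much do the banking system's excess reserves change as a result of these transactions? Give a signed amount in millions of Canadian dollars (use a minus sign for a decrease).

Asset sale (to non-banks) $663 million: reserves −$663M, deposits −$663M.
FX purchase $949.5 million: reserves +$949.5M, deposits 0.
Currency withdrawal $466 million: reserves −$466M, deposits −$466M.
OMO purchase (from banks) $183.5 million: reserves +$183.5M, deposits 0.
Totals: Δreserves = +$4M, Δdeposits = −$1129M.
Δrequired reserves = 20% × −$1129M = −$225.8M.
Δexcess reserves = Δreserves − Δrequired = +$4M − (−$225.8M) = +$229.8 million.

+$229.8 million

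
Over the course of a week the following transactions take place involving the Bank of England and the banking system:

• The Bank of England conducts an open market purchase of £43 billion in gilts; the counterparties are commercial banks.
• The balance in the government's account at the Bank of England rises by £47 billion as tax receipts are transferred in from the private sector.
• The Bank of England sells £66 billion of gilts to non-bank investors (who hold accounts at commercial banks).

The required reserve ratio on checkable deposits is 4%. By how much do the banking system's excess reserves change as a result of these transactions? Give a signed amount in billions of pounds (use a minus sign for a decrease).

OMO purchase (from banks) £43 billion: reserves +£43B, deposits 0.
Government account inflow £47 billion: reserves −£47B, deposits −£47B.
Asset sale (to non-banks) £66 billion: reserves −£66B, deposits −£66B.
Totals: Δreserves = −£70B, Δdeposits = −£113B.
Δrequired reserves = 4% × −£113B = −£4.52B.
Δexcess reserves = Δreserves − Δrequired = −£70B − (−£4.52B) = -£65.48 billion.

-£65.48 billion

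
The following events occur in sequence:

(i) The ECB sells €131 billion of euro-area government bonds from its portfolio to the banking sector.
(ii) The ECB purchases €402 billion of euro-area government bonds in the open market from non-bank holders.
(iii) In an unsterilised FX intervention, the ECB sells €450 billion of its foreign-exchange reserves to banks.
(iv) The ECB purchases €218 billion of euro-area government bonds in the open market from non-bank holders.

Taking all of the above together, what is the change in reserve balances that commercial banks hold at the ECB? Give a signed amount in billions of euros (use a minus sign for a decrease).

ECB balance sheet:
  Assets:      Securities +€489B, Foreign assets −€450B
  Liabilities: Bank reserves +€39B
So the change in reserve balances that commercial banks hold at the ECB is +€39 billion.

+€39 billion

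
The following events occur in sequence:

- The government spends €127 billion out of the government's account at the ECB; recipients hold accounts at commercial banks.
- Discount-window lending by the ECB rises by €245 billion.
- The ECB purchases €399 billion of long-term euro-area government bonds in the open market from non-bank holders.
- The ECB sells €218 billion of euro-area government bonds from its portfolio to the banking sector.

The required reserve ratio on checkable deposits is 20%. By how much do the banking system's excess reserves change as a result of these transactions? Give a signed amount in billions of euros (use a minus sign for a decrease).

Government spending €127 billion: reserves +€127B, deposits +€127B.
Discount-window loan €245 billion: reserves +€245B, deposits 0.
Asset purchase (from non-banks) €399 billion: reserves +€399B, deposits +€399B.
OMO sale (to banks) €218 billion: reserves −€218B, deposits 0.
Totals: Δreserves = +€553B, Δdeposits = +€526B.
Δrequired reserves = 20% × +€526B = +€105.2B.
Δexcess reserves = Δreserves − Δrequired = +€553B − (+€105.2B) = +€447.8 billion.

+€447.8 billion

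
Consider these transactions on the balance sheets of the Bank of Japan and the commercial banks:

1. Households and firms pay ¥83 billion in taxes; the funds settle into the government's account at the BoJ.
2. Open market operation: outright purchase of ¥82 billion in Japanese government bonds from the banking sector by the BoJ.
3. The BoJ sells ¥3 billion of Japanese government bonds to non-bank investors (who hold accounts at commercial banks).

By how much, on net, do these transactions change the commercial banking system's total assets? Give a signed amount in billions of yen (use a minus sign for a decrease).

-¥86 billion

BoJ balance sheet:
  Assets:      Securities +¥79B
  Liabilities: Bank reserves −¥4B, Government deposits +¥83B
Commercial banking system:
  Assets:      Reserves at CB −¥4B, Securities −¥82B
  Liabilities: Checkable deposits −¥86B
Change in total bank assets = -¥86 billion.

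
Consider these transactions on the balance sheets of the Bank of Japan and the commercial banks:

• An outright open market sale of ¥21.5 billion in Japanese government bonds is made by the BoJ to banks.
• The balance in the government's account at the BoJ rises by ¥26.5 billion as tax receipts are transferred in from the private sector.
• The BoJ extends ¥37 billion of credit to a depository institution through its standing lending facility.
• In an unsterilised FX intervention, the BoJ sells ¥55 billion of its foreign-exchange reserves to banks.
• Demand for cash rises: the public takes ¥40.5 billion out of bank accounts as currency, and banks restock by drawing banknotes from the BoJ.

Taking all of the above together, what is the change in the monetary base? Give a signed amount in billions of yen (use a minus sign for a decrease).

BoJ balance sheet:
  Assets:      Securities −¥21.5B, Loans to banks +¥37B, Foreign assets −¥55B
  Liabilities: Bank reserves −¥106.5B, Currency in circulation +¥40.5B, Government deposits +¥26.5B
Commercial banking system:
  Assets:      Reserves at CB −¥106.5B, Securities +¥21.5B, Foreign assets +¥55B
  Liabilities: Checkable deposits −¥67B, Borrowings from CB +¥37B
Monetary base = currency + reserves: +¥40.5B + (−¥106.5B) = -¥66 billion.

-¥66 billion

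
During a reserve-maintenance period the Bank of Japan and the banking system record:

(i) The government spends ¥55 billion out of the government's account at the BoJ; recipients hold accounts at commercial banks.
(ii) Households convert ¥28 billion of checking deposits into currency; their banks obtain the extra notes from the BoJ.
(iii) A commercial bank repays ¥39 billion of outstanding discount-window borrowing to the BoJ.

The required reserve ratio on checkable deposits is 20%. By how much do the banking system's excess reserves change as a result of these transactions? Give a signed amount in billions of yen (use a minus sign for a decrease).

-¥17.4 billion

Government spending ¥55 billion: reserves +¥55B, deposits +¥55B.
Currency withdrawal ¥28 billion: reserves −¥28B, deposits −¥28B.
Discount-window repayment ¥39 billion: reserves −¥39B, deposits 0.
Totals: Δreserves = −¥12B, Δdeposits = +¥27B.
Δrequired reserves = 20% × +¥27B = +¥5.4B.
Δexcess reserves = Δreserves − Δrequired = −¥12B − (+¥5.4B) = -¥17.4 billion.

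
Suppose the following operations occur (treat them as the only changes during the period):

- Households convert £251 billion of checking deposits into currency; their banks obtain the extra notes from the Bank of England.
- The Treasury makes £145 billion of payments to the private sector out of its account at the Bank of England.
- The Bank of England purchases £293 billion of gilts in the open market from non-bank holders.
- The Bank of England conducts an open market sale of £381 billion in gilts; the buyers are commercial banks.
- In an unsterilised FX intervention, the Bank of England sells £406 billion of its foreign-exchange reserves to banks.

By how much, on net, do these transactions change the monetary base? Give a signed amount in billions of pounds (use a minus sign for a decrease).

-£349 billion

Currency withdrawal £251 billion: just a shift between currency and reserves — both are base money → 0.
Government spending £145 billion: a non-base liability converts back to reserves → +£145B.
Asset purchase (from non-banks) £293 billion: Bank of England balance sheet expands → +£293B.
OMO sale (to banks) £381 billion: Bank of England balance sheet contracts → −£381B.
FX sale £406 billion: Bank of England balance sheet contracts → −£406B.
Net: 0 + 145 + 293 − 381 − 406 = -£349 billion.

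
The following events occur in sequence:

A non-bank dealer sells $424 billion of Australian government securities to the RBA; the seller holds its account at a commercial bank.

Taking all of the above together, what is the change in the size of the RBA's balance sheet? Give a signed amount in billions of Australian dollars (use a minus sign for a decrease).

RBA balance sheet:
  Assets:      Securities +$424B
  Liabilities: Bank reserves +$424B
Change in total RBA assets = +$424 billion.

+$424 billion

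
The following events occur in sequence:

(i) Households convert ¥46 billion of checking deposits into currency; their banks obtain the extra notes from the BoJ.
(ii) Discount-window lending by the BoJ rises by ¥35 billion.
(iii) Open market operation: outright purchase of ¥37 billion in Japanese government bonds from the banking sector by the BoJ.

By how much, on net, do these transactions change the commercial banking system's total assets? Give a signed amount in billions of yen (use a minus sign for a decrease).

BoJ balance sheet:
  Assets:      Securities +¥37B, Loans to banks +¥35B
  Liabilities: Bank reserves +¥26B, Currency in circulation +¥46B
Commercial banking system:
  Assets:      Reserves at CB +¥26B, Securities −¥37B
  Liabilities: Checkable deposits −¥46B, Borrowings from CB +¥35B
Change in total bank assets = -¥11 billion.

-¥11 billion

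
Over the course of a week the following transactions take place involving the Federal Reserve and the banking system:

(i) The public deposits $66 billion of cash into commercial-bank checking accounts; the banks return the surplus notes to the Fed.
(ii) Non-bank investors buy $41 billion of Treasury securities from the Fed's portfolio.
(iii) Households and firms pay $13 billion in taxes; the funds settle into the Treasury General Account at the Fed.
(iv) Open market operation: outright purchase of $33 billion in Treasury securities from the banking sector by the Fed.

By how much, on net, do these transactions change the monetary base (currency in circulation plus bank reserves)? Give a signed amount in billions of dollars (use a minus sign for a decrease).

-$21 billion

Currency deposit $66 billion: just a shift between currency and reserves — both are base money → 0.
Asset sale (to non-banks) $41 billion: Fed balance sheet contracts → −$41B.
Government account inflow $13 billion: reserves shift to a non-base liability → −$13B.
OMO purchase (from banks) $33 billion: Fed balance sheet expands → +$33B.
Net: 0 − 41 − 13 + 33 = -$21 billion.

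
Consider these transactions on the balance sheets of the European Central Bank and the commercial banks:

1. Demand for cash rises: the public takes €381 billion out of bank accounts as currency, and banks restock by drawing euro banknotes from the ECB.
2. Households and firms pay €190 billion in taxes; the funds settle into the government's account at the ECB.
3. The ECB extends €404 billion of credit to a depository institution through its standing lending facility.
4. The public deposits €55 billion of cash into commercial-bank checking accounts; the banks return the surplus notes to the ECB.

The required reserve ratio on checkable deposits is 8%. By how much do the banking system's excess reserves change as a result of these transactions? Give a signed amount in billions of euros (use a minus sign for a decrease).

-€70.72 billion

Currency withdrawal €381 billion: reserves −€381B, deposits −€381B.
Government account inflow €190 billion: reserves −€190B, deposits −€190B.
Discount-window loan €404 billion: reserves +€404B, deposits 0.
Currency deposit €55 billion: reserves +€55B, deposits +€55B.
Totals: Δreserves = −€112B, Δdeposits = −€516B.
Δrequired reserves = 8% × −€516B = −€41.28B.
Δexcess reserves = Δreserves − Δrequired = −€112B − (−€41.28B) = -€70.72 billion.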